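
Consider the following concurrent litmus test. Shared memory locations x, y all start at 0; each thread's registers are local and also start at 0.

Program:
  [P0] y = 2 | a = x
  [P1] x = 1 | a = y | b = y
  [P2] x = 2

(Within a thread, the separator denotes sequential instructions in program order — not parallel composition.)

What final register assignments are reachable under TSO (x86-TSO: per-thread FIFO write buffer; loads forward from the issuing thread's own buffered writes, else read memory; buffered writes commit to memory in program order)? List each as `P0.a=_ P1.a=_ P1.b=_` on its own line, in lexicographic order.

P0.a=0 P1.a=0 P1.b=0
P0.a=0 P1.a=0 P1.b=2
P0.a=0 P1.a=2 P1.b=2
P0.a=1 P1.a=0 P1.b=0
P0.a=1 P1.a=0 P1.b=2
P0.a=1 P1.a=2 P1.b=2
P0.a=2 P1.a=0 P1.b=0
P0.a=2 P1.a=0 P1.b=2
P0.a=2 P1.a=2 P1.b=2

outcome vector order: (P0.a,P1.a,P1.b)
|TSO outcomes| = 9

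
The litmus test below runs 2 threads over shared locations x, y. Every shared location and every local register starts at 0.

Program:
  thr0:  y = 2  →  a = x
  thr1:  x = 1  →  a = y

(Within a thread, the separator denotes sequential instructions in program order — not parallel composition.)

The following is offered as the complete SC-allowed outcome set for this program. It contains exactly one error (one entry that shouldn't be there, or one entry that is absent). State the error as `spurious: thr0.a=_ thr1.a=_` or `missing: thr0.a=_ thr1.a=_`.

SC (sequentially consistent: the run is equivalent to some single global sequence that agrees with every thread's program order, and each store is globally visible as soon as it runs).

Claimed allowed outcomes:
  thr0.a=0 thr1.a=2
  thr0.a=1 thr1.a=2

outcome vector order: (thr0.a,thr1.a)
SC (3): 02; 10; 12
SC∖claimed = {10}

missing: thr0.a=1 thr1.a=0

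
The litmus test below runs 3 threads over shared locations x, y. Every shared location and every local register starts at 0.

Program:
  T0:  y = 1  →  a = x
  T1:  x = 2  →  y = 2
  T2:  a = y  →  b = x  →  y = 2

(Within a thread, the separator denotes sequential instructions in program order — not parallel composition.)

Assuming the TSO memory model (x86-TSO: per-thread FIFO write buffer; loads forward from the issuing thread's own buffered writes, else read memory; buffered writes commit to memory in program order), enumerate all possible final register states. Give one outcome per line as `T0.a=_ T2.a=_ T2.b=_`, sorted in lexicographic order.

T0.a=0 T2.a=0 T2.b=0
T0.a=0 T2.a=0 T2.b=2
T0.a=0 T2.a=1 T2.b=0
T0.a=0 T2.a=1 T2.b=2
T0.a=0 T2.a=2 T2.b=2
T0.a=2 T2.a=0 T2.b=0
T0.a=2 T2.a=0 T2.b=2
T0.a=2 T2.a=1 T2.b=0
T0.a=2 T2.a=1 T2.b=2
T0.a=2 T2.a=2 T2.b=2

outcome vector order: (T0.a,T2.a,T2.b)
|TSO outcomes| = 10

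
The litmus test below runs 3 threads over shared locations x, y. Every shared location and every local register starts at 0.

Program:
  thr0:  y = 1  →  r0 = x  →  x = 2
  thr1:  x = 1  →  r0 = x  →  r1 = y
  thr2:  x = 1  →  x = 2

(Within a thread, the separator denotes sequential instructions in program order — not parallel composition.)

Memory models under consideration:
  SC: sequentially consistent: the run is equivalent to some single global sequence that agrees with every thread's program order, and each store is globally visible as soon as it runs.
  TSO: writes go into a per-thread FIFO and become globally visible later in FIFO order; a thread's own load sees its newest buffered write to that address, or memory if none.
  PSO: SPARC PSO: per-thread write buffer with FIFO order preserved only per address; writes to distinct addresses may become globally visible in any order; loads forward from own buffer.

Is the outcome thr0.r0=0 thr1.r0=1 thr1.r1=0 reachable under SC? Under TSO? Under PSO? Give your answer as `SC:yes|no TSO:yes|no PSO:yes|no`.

SC:no TSO:yes PSO:yes

outcome vector order: (thr0.r0,thr1.r0,thr1.r1)
[SC] allowed = {(0,1,1) (0,2,1) (1,1,0) (1,1,1) (1,2,1) (2,1,0) (2,1,1) (2,2,0) (2,2,1)}
[TSO] allowed = {(0,1,0) (0,1,1) (0,2,0) (0,2,1) (1,1,0) (1,1,1) (1,2,0) (1,2,1) (2,1,0) (2,1,1) (2,2,0) (2,2,1)}
[PSO] allowed = {(0,1,0) (0,1,1) (0,2,0) (0,2,1) (1,1,0) (1,1,1) (1,2,0) (1,2,1) (2,1,0) (2,1,1) (2,2,0) (2,2,1)}
target (0,1,0) ∈ {TSO,PSO}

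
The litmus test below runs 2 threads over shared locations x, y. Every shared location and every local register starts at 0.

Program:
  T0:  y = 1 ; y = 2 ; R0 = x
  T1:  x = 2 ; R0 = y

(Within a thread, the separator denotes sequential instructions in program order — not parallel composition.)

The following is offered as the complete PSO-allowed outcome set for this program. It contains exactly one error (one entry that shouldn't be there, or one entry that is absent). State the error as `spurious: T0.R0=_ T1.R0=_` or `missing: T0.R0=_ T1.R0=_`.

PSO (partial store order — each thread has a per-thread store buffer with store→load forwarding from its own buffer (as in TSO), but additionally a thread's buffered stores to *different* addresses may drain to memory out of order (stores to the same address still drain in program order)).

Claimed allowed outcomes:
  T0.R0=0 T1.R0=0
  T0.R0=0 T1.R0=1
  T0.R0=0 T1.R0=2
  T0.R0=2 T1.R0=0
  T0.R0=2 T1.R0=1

outcome vector order: (T0.R0,T1.R0)
PSO (6): (0,0) (0,1) (0,2) (2,0) (2,1) (2,2)
PSO∖claimed = {(2,2)}

missing: T0.R0=2 T1.R0=2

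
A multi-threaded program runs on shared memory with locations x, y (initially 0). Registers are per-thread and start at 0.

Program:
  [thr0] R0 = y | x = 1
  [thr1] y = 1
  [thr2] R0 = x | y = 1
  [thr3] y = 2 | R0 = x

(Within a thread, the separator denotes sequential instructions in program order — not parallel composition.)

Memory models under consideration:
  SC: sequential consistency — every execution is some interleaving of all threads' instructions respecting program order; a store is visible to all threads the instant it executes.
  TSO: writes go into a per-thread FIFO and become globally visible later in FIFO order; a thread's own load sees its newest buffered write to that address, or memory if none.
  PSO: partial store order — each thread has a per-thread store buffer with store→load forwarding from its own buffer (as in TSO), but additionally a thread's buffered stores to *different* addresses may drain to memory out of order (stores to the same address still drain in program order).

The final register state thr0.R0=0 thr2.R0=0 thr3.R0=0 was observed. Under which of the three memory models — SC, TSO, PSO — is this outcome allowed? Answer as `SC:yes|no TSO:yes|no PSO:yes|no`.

outcome vector order: (thr0.R0,thr2.R0,thr3.R0)
[SC] allowed = {000 001 010 011 100 101 110 111 200 201 210 211}
[TSO] allowed = {000 001 010 011 100 101 110 111 200 201 210 211}
[PSO] allowed = {000 001 010 011 100 101 110 111 200 201 210 211}
target 000 ∈ {SC,TSO,PSO}

SC:yes TSO:yes PSO:yes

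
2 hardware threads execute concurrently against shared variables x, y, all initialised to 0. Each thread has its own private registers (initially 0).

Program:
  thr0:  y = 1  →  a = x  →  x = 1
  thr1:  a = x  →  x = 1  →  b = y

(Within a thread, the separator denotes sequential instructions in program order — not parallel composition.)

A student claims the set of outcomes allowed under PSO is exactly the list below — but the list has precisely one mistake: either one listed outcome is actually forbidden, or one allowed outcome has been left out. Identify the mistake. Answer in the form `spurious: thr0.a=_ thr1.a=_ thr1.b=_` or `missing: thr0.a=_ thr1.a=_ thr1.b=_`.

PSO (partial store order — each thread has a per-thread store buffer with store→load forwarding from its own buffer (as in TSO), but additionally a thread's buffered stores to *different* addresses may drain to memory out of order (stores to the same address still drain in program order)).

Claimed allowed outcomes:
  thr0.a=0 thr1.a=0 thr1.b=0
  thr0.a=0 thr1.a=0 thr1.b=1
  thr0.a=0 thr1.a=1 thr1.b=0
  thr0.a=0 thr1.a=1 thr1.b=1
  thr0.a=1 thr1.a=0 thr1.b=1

missing: thr0.a=1 thr1.a=0 thr1.b=0

outcome vector order: (thr0.a,thr1.a,thr1.b)
PSO (6): 0/0/0 0/0/1 0/1/0 0/1/1 1/0/0 1/0/1
PSO∖claimed = {1/0/0}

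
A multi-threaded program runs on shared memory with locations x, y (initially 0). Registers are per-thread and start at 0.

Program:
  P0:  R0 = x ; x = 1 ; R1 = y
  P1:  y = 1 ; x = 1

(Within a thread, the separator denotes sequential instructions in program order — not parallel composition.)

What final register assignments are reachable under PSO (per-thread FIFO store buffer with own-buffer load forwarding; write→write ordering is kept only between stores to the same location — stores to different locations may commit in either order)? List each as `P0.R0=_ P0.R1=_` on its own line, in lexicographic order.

outcome vector order: (P0.R0,P0.R1)
|PSO outcomes| = 4

P0.R0=0 P0.R1=0
P0.R0=0 P0.R1=1
P0.R0=1 P0.R1=0
P0.R0=1 P0.R1=1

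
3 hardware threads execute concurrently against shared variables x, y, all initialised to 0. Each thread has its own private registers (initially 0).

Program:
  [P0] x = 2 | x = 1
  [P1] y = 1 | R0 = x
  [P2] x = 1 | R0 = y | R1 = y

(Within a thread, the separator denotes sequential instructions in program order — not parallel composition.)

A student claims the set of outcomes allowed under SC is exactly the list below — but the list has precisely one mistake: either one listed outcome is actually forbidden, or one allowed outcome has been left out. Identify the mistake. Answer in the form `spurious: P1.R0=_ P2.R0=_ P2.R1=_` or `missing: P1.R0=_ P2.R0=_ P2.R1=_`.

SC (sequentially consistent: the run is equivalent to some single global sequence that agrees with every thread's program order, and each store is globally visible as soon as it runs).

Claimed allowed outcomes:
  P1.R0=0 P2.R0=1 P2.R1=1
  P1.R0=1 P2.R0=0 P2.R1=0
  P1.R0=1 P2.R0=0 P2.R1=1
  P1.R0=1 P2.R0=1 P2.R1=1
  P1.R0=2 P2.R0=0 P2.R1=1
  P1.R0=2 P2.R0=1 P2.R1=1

outcome vector order: (P1.R0,P2.R0,P2.R1)
SC (7): (0,1,1); (1,0,0); (1,0,1); (1,1,1); (2,0,0); (2,0,1); (2,1,1)
SC∖claimed = {(2,0,0)}

missing: P1.R0=2 P2.R0=0 P2.R1=0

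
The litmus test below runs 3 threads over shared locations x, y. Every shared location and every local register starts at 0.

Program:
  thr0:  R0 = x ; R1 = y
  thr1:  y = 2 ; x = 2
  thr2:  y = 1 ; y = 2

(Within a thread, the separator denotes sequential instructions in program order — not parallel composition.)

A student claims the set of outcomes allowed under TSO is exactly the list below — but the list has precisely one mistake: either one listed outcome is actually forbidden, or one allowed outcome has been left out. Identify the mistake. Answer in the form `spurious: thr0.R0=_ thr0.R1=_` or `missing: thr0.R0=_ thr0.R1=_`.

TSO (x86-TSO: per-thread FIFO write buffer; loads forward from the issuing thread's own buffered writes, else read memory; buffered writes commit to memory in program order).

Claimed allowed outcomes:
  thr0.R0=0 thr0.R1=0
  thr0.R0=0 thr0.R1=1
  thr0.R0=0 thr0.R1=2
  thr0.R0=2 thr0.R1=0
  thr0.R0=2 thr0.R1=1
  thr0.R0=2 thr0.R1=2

outcome vector order: (thr0.R0,thr0.R1)
TSO (5): (0,0); (0,1); (0,2); (2,1); (2,2)
claimed∖TSO = {(2,0)}

spurious: thr0.R0=2 thr0.R1=0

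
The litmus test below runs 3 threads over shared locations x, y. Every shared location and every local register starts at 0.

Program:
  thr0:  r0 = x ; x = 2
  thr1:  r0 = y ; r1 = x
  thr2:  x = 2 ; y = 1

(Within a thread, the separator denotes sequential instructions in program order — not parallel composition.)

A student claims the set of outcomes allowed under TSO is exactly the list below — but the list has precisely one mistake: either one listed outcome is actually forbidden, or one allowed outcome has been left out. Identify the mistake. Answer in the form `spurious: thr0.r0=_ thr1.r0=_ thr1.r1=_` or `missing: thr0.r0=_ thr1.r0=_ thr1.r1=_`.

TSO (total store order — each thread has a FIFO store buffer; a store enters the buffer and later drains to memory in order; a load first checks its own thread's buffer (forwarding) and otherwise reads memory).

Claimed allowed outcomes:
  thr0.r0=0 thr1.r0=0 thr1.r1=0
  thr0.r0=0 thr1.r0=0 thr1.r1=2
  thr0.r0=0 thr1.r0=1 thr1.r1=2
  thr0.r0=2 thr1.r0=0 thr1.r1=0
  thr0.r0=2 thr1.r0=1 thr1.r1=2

missing: thr0.r0=2 thr1.r0=0 thr1.r1=2

outcome vector order: (thr0.r0,thr1.r0,thr1.r1)
under TSO → <0 0 0> <0 0 2> <0 1 2> <2 0 0> <2 0 2> <2 1 2>
TSO∖claimed = {<2 0 2>}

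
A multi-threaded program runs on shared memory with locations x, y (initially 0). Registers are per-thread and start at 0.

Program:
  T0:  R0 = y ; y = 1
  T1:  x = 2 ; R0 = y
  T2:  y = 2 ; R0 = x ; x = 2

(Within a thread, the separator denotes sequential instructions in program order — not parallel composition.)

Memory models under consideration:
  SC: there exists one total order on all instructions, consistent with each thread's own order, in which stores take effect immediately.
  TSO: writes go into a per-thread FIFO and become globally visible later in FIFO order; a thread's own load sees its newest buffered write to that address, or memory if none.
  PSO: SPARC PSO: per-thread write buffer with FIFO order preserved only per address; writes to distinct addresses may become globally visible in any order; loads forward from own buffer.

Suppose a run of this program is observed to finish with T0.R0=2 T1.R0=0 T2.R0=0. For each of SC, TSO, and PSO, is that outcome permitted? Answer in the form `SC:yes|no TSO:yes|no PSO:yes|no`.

outcome vector order: (T0.R0,T1.R0,T2.R0)
SC: 10 outcomes — {002, 010, 012, 020, 022, 202, 210, 212, 220, 222}
TSO: 12 outcomes — {000, 002, 010, 012, 020, 022, 200, 202, 210, 212, 220, 222}
PSO: 12 outcomes — {000, 002, 010, 012, 020, 022, 200, 202, 210, 212, 220, 222}
target 200 ∈ {TSO,PSO}

SC:no TSO:yes PSO:yes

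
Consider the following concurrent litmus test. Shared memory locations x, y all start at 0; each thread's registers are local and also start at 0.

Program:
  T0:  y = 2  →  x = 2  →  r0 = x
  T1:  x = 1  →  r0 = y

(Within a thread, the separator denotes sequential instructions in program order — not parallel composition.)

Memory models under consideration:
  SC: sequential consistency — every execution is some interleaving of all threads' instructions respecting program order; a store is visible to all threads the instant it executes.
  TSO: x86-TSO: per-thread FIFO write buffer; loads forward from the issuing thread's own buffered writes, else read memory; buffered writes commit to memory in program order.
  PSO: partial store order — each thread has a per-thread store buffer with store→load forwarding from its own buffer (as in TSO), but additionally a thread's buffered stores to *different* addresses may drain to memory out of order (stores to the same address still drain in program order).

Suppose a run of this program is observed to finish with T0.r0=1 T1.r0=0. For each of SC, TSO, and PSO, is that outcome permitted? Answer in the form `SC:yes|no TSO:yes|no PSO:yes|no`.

outcome vector order: (T0.r0,T1.r0)
SC (3): (1,2); (2,0); (2,2)
TSO (4): (1,0); (1,2); (2,0); (2,2)
PSO (4): (1,0); (1,2); (2,0); (2,2)
target (1,0) ∈ {TSO,PSO}

SC:no TSO:yes PSO:yes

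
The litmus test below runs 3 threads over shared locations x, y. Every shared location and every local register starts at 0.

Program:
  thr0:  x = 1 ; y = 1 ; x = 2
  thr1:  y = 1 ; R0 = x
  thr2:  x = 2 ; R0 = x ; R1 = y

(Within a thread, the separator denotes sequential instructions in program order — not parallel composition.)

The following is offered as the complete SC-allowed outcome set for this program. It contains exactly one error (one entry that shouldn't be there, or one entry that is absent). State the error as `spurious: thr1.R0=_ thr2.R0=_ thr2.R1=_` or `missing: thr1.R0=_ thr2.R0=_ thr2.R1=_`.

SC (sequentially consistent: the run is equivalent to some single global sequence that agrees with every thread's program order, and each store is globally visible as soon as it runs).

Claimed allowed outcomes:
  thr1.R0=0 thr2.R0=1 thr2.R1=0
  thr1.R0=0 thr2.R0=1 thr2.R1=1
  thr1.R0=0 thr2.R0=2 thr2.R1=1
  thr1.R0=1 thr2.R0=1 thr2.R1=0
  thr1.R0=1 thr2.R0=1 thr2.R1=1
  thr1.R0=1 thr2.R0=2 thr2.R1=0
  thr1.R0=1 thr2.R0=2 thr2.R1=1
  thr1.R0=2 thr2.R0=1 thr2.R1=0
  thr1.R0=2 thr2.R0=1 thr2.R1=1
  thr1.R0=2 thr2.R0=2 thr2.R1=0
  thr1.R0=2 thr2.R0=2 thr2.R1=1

outcome vector order: (thr1.R0,thr2.R0,thr2.R1)
SC (10): (0,1,1); (0,2,1); (1,1,0); (1,1,1); (1,2,0); (1,2,1); (2,1,0); (2,1,1); (2,2,0); (2,2,1)
claimed∖SC = {(0,1,0)}

spurious: thr1.R0=0 thr2.R0=1 thr2.R1=0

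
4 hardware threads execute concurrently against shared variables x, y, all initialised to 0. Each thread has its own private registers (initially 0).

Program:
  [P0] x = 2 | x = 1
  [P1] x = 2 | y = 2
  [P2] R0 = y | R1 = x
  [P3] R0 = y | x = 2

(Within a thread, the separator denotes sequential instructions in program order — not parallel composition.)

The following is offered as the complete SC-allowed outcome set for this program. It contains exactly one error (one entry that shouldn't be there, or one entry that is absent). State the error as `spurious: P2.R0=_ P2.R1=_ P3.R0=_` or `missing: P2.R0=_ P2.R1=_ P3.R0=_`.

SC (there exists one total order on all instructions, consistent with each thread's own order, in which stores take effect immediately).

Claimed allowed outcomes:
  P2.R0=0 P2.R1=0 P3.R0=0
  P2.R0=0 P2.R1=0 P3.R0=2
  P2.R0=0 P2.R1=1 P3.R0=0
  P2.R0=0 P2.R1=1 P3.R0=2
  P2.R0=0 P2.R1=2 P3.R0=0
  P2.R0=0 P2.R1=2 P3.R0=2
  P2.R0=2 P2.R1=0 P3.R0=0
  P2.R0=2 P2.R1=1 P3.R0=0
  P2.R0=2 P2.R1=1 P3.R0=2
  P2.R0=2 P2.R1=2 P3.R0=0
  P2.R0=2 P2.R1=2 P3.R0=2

outcome vector order: (P2.R0,P2.R1,P3.R0)
[SC] allowed = {<0 0 0>, <0 0 2>, <0 1 0>, <0 1 2>, <0 2 0>, <0 2 2>, <2 1 0>, <2 1 2>, <2 2 0>, <2 2 2>}
claimed∖SC = {<2 0 0>}

spurious: P2.R0=2 P2.R1=0 P3.R0=0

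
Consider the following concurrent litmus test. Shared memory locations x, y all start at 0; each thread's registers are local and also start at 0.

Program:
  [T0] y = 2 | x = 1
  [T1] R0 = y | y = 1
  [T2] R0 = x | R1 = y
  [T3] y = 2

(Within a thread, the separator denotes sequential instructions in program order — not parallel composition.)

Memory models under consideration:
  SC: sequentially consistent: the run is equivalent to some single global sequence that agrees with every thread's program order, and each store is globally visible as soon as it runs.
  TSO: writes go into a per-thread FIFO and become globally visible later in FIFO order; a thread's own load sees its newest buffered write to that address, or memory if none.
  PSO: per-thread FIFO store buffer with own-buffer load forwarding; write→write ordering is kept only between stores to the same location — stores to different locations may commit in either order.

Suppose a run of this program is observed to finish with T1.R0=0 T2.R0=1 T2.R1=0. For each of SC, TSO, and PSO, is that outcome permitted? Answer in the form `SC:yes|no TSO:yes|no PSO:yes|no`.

SC:no TSO:no PSO:yes

outcome vector order: (T1.R0,T2.R0,T2.R1)
SC: 10 outcomes — {000; 001; 002; 011; 012; 200; 201; 202; 211; 212}
TSO: 10 outcomes — {000; 001; 002; 011; 012; 200; 201; 202; 211; 212}
PSO: 12 outcomes — {000; 001; 002; 010; 011; 012; 200; 201; 202; 210; 211; 212}
target 010 ∈ {PSO}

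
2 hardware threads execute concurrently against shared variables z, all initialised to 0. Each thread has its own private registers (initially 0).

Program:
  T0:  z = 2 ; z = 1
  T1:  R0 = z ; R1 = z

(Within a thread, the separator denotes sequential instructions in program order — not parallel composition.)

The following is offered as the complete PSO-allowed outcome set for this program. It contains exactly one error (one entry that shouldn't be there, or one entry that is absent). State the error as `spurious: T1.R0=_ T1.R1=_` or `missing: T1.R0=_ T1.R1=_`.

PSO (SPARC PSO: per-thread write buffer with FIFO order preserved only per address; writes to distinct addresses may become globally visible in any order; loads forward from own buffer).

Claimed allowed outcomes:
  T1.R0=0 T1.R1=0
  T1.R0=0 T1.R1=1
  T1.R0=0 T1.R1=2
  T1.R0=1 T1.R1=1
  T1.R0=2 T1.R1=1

outcome vector order: (T1.R0,T1.R1)
PSO (6): 0/0, 0/1, 0/2, 1/1, 2/1, 2/2
PSO∖claimed = {2/2}

missing: T1.R0=2 T1.R1=2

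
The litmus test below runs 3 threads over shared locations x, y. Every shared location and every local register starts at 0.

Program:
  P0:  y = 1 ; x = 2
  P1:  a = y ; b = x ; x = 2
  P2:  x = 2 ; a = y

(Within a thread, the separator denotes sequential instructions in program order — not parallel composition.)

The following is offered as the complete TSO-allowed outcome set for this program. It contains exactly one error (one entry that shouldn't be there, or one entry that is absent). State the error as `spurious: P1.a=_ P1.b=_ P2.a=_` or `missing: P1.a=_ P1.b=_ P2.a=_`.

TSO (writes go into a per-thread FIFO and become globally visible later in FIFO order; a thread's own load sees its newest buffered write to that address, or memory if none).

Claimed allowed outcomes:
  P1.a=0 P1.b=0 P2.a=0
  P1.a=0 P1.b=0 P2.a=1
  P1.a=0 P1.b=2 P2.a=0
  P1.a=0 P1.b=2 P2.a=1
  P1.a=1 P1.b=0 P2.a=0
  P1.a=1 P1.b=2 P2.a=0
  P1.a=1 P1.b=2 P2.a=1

missing: P1.a=1 P1.b=0 P2.a=1

outcome vector order: (P1.a,P1.b,P2.a)
under TSO → 0/0/0 0/0/1 0/2/0 0/2/1 1/0/0 1/0/1 1/2/0 1/2/1
TSO∖claimed = {1/0/1}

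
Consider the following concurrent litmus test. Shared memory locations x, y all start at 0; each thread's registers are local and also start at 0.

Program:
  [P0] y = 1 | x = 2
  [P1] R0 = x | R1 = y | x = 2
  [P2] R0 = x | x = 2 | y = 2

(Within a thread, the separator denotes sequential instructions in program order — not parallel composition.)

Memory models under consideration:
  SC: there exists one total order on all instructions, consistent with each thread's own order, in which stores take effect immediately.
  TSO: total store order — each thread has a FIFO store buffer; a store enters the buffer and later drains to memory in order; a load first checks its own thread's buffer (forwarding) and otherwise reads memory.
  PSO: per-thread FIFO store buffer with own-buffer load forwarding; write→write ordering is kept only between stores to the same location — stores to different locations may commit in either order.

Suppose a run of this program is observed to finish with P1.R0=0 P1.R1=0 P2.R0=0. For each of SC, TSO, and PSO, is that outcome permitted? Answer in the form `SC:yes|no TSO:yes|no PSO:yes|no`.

outcome vector order: (P1.R0,P1.R1,P2.R0)
under SC → 000 002 010 012 020 022 200 210 212 220 222
under TSO → 000 002 010 012 020 022 200 210 212 220 222
under PSO → 000 002 010 012 020 022 200 202 210 212 220 222
target 000 ∈ {SC,TSO,PSO}

SC:yes TSO:yes PSO:yes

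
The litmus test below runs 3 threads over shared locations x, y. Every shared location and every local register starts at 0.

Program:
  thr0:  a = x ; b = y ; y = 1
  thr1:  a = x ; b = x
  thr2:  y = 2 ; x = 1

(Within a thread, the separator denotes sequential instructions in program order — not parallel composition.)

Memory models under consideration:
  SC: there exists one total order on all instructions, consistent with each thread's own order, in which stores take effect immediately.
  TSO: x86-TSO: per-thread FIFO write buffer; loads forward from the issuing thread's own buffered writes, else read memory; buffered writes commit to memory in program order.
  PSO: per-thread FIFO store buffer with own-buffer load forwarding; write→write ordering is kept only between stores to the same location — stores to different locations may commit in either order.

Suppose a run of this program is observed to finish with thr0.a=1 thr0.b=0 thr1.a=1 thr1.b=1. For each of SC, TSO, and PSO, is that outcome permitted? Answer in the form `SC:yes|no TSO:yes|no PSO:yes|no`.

outcome vector order: (thr0.a,thr0.b,thr1.a,thr1.b)
under SC → 0000; 0001; 0011; 0200; 0201; 0211; 1200; 1201; 1211
under TSO → 0000; 0001; 0011; 0200; 0201; 0211; 1200; 1201; 1211
under PSO → 0000; 0001; 0011; 0200; 0201; 0211; 1000; 1001; 1011; 1200; 1201; 1211
target 1011 ∈ {PSO}

SC:no TSO:no PSO:yes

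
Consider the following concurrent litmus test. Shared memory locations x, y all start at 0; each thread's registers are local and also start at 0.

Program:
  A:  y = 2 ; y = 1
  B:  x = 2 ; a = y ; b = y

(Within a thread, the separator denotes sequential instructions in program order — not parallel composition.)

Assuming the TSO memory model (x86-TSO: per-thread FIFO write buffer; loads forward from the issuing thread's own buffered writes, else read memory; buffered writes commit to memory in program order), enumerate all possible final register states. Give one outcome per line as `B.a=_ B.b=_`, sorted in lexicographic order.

B.a=0 B.b=0
B.a=0 B.b=1
B.a=0 B.b=2
B.a=1 B.b=1
B.a=2 B.b=1
B.a=2 B.b=2

outcome vector order: (B.a,B.b)
|TSO outcomes| = 6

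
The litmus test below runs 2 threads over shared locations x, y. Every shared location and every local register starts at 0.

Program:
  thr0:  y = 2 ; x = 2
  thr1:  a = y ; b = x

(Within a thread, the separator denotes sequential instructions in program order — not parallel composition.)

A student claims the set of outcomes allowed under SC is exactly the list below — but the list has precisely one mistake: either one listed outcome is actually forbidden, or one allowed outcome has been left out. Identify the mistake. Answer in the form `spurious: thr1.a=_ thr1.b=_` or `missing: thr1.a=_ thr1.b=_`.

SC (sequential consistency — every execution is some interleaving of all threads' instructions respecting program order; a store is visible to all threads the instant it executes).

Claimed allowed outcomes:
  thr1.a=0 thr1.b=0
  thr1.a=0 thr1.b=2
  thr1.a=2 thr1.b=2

outcome vector order: (thr1.a,thr1.b)
under SC → 00, 02, 20, 22
SC∖claimed = {20}

missing: thr1.a=2 thr1.b=0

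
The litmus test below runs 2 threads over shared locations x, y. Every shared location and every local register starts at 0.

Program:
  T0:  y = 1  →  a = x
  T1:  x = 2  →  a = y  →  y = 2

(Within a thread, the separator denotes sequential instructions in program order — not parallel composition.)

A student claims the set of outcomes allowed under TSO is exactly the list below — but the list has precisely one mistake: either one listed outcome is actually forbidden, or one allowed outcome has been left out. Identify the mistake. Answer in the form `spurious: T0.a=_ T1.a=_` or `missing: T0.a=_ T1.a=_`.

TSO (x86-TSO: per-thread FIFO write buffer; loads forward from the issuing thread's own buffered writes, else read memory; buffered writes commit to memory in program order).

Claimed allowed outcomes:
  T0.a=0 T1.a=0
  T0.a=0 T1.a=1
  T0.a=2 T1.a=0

outcome vector order: (T0.a,T1.a)
under TSO → <0 0>, <0 1>, <2 0>, <2 1>
TSO∖claimed = {<2 1>}

missing: T0.a=2 T1.a=1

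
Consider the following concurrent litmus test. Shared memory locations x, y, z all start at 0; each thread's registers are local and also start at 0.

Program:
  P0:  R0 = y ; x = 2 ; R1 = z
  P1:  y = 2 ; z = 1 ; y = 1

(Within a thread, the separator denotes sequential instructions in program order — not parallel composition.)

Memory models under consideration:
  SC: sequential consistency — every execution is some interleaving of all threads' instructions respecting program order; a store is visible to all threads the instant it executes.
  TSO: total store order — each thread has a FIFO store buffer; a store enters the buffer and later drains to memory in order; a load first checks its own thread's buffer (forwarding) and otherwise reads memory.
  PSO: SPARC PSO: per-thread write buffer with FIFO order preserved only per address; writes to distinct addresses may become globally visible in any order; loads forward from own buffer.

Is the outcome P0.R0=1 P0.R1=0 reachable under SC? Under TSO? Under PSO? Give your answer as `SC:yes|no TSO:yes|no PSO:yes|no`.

SC:no TSO:no PSO:yes

outcome vector order: (P0.R0,P0.R1)
SC (5): 0/0 0/1 1/1 2/0 2/1
TSO (5): 0/0 0/1 1/1 2/0 2/1
PSO (6): 0/0 0/1 1/0 1/1 2/0 2/1
target 1/0 ∈ {PSO}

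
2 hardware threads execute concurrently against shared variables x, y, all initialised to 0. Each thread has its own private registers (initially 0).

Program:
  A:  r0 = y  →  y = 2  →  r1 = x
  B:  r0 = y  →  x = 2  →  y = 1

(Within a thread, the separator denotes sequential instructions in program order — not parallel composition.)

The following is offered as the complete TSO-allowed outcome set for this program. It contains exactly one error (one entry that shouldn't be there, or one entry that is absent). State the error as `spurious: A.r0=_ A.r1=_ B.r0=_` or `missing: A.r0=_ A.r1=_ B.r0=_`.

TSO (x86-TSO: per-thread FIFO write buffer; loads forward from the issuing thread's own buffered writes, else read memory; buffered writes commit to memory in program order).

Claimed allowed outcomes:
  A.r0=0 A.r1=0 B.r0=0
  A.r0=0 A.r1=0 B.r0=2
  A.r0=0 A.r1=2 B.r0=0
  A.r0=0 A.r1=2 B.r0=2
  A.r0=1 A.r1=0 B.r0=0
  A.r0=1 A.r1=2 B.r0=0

outcome vector order: (A.r0,A.r1,B.r0)
under TSO → 0/0/0 0/0/2 0/2/0 0/2/2 1/2/0
claimed∖TSO = {1/0/0}

spurious: A.r0=1 A.r1=0 B.r0=0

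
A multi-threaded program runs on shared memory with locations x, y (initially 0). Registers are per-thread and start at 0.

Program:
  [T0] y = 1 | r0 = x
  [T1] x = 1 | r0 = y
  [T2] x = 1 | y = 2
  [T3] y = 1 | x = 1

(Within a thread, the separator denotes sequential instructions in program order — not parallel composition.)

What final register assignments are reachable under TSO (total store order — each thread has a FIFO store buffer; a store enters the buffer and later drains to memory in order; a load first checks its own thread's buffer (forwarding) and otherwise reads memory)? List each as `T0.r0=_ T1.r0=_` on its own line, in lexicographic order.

outcome vector order: (T0.r0,T1.r0)
|TSO outcomes| = 6

T0.r0=0 T1.r0=0
T0.r0=0 T1.r0=1
T0.r0=0 T1.r0=2
T0.r0=1 T1.r0=0
T0.r0=1 T1.r0=1
T0.r0=1 T1.r0=2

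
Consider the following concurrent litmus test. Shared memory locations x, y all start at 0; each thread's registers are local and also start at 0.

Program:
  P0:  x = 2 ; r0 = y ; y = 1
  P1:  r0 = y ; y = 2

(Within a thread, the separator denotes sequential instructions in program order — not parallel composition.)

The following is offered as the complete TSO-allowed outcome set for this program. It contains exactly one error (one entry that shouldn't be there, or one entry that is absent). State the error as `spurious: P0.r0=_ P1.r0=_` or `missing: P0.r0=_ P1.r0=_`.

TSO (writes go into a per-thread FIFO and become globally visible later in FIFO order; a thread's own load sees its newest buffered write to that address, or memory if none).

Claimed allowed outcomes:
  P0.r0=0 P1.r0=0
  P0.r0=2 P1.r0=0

outcome vector order: (P0.r0,P1.r0)
under TSO → (0,0), (0,1), (2,0)
TSO∖claimed = {(0,1)}

missing: P0.r0=0 P1.r0=1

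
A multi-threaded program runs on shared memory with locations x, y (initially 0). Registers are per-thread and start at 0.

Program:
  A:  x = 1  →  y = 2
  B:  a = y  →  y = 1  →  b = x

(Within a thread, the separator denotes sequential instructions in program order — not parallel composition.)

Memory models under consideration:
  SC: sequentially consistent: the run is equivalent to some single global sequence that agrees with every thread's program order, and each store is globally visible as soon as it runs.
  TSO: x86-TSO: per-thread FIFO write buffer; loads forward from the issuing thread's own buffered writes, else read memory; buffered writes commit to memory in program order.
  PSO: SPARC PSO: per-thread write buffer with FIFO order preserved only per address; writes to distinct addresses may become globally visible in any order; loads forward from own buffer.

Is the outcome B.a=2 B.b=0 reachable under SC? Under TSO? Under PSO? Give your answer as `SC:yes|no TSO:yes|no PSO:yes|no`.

SC:no TSO:no PSO:yes

outcome vector order: (B.a,B.b)
[SC] allowed = {<0 0>; <0 1>; <2 1>}
[TSO] allowed = {<0 0>; <0 1>; <2 1>}
[PSO] allowed = {<0 0>; <0 1>; <2 0>; <2 1>}
target <2 0> ∈ {PSO}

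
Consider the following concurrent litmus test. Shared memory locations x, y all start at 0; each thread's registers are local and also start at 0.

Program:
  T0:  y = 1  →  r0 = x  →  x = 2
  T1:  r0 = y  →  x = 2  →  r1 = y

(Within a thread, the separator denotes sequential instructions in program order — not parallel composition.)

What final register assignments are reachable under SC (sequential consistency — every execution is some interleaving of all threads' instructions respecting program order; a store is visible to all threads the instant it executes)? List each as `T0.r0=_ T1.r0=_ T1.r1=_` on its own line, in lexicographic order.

T0.r0=0 T1.r0=0 T1.r1=1
T0.r0=0 T1.r0=1 T1.r1=1
T0.r0=2 T1.r0=0 T1.r1=0
T0.r0=2 T1.r0=0 T1.r1=1
T0.r0=2 T1.r0=1 T1.r1=1

outcome vector order: (T0.r0,T1.r0,T1.r1)
|SC outcomes| = 5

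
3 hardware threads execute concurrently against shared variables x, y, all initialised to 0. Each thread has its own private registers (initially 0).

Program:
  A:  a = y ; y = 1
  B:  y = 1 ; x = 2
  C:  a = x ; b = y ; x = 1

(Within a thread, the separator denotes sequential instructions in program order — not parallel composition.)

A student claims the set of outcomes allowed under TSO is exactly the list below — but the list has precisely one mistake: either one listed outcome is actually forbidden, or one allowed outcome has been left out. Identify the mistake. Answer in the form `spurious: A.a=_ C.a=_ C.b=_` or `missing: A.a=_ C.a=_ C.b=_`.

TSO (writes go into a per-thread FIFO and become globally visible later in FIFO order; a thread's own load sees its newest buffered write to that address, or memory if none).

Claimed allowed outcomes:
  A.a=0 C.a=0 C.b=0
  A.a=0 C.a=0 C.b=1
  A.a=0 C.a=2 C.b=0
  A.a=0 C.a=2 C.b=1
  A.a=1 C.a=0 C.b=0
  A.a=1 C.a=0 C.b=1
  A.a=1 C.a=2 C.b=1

outcome vector order: (A.a,C.a,C.b)
under TSO → (0,0,0) (0,0,1) (0,2,1) (1,0,0) (1,0,1) (1,2,1)
claimed∖TSO = {(0,2,0)}

spurious: A.a=0 C.a=2 C.b=0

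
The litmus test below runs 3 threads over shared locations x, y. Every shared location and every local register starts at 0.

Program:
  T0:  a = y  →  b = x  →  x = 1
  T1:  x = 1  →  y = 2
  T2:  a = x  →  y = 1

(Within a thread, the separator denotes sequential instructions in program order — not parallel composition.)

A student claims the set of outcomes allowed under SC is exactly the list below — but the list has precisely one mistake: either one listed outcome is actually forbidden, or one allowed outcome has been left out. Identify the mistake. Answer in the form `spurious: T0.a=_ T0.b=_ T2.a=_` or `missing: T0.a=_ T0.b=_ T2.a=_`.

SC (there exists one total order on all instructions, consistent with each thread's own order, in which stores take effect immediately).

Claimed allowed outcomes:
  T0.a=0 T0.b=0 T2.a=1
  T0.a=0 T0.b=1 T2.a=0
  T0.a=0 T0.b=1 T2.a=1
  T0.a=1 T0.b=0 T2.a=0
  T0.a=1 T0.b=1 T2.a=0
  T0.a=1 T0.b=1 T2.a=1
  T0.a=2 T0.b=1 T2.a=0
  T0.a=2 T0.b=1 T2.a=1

outcome vector order: (T0.a,T0.b,T2.a)
SC (9): <0 0 0> <0 0 1> <0 1 0> <0 1 1> <1 0 0> <1 1 0> <1 1 1> <2 1 0> <2 1 1>
SC∖claimed = {<0 0 0>}

missing: T0.a=0 T0.b=0 T2.a=0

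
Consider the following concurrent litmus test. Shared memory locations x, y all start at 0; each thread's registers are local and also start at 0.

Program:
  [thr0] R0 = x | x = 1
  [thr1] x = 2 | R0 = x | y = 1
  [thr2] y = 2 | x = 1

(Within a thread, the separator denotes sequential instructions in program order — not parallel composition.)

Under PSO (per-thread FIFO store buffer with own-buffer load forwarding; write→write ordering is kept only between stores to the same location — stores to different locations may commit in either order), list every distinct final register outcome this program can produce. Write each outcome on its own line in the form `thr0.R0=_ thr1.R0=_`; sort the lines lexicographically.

outcome vector order: (thr0.R0,thr1.R0)
|PSO outcomes| = 6

thr0.R0=0 thr1.R0=1
thr0.R0=0 thr1.R0=2
thr0.R0=1 thr1.R0=1
thr0.R0=1 thr1.R0=2
thr0.R0=2 thr1.R0=1
thr0.R0=2 thr1.R0=2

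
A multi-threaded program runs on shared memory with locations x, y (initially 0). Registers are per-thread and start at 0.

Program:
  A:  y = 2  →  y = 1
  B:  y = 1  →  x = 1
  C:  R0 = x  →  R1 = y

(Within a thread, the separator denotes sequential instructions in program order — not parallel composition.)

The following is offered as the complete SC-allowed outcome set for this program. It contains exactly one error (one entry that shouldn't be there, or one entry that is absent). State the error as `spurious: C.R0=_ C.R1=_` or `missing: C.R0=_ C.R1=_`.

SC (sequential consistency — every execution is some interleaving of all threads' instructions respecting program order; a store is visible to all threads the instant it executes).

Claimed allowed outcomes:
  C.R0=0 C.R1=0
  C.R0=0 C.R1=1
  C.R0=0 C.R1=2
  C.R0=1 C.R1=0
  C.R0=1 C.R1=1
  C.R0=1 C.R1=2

outcome vector order: (C.R0,C.R1)
SC: 5 outcomes — {(0,0); (0,1); (0,2); (1,1); (1,2)}
claimed∖SC = {(1,0)}

spurious: C.R0=1 C.R1=0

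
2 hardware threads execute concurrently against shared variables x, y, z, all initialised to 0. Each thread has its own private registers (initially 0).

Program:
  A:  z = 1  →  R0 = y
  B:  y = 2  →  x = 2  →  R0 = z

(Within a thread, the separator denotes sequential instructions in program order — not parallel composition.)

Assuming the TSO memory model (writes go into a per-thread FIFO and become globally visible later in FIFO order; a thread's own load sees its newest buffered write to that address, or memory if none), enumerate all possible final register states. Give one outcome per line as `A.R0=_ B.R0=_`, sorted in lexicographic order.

A.R0=0 B.R0=0
A.R0=0 B.R0=1
A.R0=2 B.R0=0
A.R0=2 B.R0=1

outcome vector order: (A.R0,B.R0)
|TSO outcomes| = 4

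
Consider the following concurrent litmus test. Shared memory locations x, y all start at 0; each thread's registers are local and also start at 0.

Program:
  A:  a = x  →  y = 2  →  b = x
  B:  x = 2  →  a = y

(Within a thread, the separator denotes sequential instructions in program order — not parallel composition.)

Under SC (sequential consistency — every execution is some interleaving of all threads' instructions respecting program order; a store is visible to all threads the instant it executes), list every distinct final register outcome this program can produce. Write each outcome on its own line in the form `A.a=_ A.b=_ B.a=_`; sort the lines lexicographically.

outcome vector order: (A.a,A.b,B.a)
|SC outcomes| = 5

A.a=0 A.b=0 B.a=2
A.a=0 A.b=2 B.a=0
A.a=0 A.b=2 B.a=2
A.a=2 A.b=2 B.a=0
A.a=2 A.b=2 B.a=2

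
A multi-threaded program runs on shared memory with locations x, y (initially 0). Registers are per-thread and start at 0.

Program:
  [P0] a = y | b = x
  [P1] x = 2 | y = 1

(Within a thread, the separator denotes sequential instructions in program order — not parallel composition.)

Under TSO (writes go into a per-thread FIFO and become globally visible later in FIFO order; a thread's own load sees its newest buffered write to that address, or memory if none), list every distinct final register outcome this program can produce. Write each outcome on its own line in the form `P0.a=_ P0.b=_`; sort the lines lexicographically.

outcome vector order: (P0.a,P0.b)
|TSO outcomes| = 3

P0.a=0 P0.b=0
P0.a=0 P0.b=2
P0.a=1 P0.b=2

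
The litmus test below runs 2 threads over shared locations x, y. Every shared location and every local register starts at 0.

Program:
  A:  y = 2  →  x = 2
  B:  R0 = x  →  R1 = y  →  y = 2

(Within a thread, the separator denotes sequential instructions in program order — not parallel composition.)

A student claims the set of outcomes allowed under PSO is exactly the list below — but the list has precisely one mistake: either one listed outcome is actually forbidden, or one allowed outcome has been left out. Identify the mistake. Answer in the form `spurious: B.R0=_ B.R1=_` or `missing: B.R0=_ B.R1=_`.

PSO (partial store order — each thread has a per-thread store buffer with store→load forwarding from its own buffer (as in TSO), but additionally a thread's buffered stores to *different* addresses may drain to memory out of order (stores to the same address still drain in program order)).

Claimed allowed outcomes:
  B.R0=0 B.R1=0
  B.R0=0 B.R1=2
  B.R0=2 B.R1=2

outcome vector order: (B.R0,B.R1)
under PSO → (0,0) (0,2) (2,0) (2,2)
PSO∖claimed = {(2,0)}

missing: B.R0=2 B.R1=0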